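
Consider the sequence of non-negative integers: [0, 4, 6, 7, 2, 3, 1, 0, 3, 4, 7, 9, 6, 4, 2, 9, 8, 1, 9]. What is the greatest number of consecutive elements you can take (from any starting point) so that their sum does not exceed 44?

Extend to the right; shrink from the left whenever the sum exceeds 44:
add 0: [0] sum 0, len 1
add 4: [0, 4] sum 4, len 2
add 6: [0, 4, 6] sum 10, len 3
add 7: [0, 4, 6, 7] sum 17, len 4
add 2: [0, 4, 6, 7, 2] sum 19, len 5
add 3: [0, 4, 6, 7, 2, 3] sum 22, len 6
add 1: [0, 4, 6, 7, 2, 3, 1] sum 23, len 7
add 0: [0, 4, 6, 7, 2, 3, 1, 0] sum 23, len 8
add 3: [0, 4, 6, 7, 2, 3, 1, 0, 3] sum 26, len 9
add 4: [0, 4, 6, 7, 2, 3, 1, 0, 3, 4] sum 30, len 10
add 7: [0, 4, 6, 7, 2, 3, 1, 0, 3, 4, 7] sum 37, len 11
add 9: [6, 7, 2, 3, 1, 0, 3, 4, 7, 9] sum 42, len 10
add 6: [7, 2, 3, 1, 0, 3, 4, 7, 9, 6] sum 42, len 10
add 4: [2, 3, 1, 0, 3, 4, 7, 9, 6, 4] sum 39, len 10
add 2: [2, 3, 1, 0, 3, 4, 7, 9, 6, 4, 2] sum 41, len 11
add 9: [0, 3, 4, 7, 9, 6, 4, 2, 9] sum 44, len 9
add 8: [9, 6, 4, 2, 9, 8] sum 38, len 6
add 1: [9, 6, 4, 2, 9, 8, 1] sum 39, len 7
add 9: [6, 4, 2, 9, 8, 1, 9] sum 39, len 7
Longest length seen: 11.

11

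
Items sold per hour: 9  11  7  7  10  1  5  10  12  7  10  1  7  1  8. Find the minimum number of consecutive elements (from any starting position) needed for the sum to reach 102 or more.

add 9: running sum 9 < 102
add 11: running sum 20 < 102
add 7: running sum 27 < 102
add 7: running sum 34 < 102
add 10: running sum 44 < 102
add 1: running sum 45 < 102
add 5: running sum 50 < 102
add 10: running sum 60 < 102
add 12: running sum 72 < 102
add 7: running sum 79 < 102
add 10: running sum 89 < 102
add 1: running sum 90 < 102
add 7: running sum 97 < 102
add 1: running sum 98 < 102
end 14: [9, 11, 7, 7, 10, 1, 5, 10, 12, 7, 10, 1, 7, 1, 8] sum 106, len 15
Shortest qualifying length: 15.

15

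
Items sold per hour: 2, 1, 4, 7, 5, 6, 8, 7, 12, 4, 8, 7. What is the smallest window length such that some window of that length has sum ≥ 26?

add 2: running sum 2 < 26
add 1: running sum 3 < 26
add 4: running sum 7 < 26
add 7: running sum 14 < 26
add 5: running sum 19 < 26
add 6: running sum 25 < 26
add 8: shortest ending here [7, 5, 6, 8] sum 26, len 4
add 7: shortest ending here [5, 6, 8, 7] sum 26, len 4
add 12: shortest ending here [8, 7, 12] sum 27, len 3
add 4: shortest ending here [8, 7, 12, 4] sum 31, len 4
add 8: shortest ending here [7, 12, 4, 8] sum 31, len 4
add 7: shortest ending here [12, 4, 8, 7] sum 31, len 4
Shortest qualifying length: 3.

3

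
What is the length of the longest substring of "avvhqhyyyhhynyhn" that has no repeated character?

3

add a: [a] len 1
add v: [a, v] len 2
add v (repeat v, move left end past it): [v] len 1
add h: [v, h] len 2
add q: [v, h, q] len 3
add h (repeat h, move left end past it): [q, h] len 2
add y: [q, h, y] len 3
add y (repeat y, move left end past it): [y] len 1
add y (repeat y, move left end past it): [y] len 1
add h: [y, h] len 2
add h (repeat h, move left end past it): [h] len 1
add y: [h, y] len 2
add n: [h, y, n] len 3
add y (repeat y, move left end past it): [n, y] len 2
add h: [n, y, h] len 3
add n (repeat n, move left end past it): [y, h, n] len 3
Longest all-distinct length: 3.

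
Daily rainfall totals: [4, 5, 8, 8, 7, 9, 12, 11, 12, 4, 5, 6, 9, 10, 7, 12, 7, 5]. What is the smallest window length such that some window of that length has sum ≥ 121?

add 4: running sum 4 < 121
add 5: running sum 9 < 121
add 8: running sum 17 < 121
add 8: running sum 25 < 121
add 7: running sum 32 < 121
add 9: running sum 41 < 121
add 12: running sum 53 < 121
add 11: running sum 64 < 121
add 12: running sum 76 < 121
add 4: running sum 80 < 121
add 5: running sum 85 < 121
add 6: running sum 91 < 121
add 9: running sum 100 < 121
add 10: running sum 110 < 121
add 7: running sum 117 < 121
end 15: [5, 8, 8, 7, 9, 12, 11, 12, 4, 5, 6, 9, 10, 7, 12] sum 125, len 15
end 16: [8, 8, 7, 9, 12, 11, 12, 4, 5, 6, 9, 10, 7, 12, 7] sum 127, len 15
end 17: [8, 7, 9, 12, 11, 12, 4, 5, 6, 9, 10, 7, 12, 7, 5] sum 124, len 15
Shortest qualifying length: 15.

15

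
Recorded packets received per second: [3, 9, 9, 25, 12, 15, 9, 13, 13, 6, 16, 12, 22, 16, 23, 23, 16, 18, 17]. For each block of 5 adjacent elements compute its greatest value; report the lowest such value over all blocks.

15

[3, 9, 9, 25, 12] → max 25
[9, 9, 25, 12, 15] → max 25
[9, 25, 12, 15, 9] → max 25
[25, 12, 15, 9, 13] → max 25
[12, 15, 9, 13, 13] → max 15
[15, 9, 13, 13, 6] → max 15
[9, 13, 13, 6, 16] → max 16
[13, 13, 6, 16, 12] → max 16
[13, 6, 16, 12, 22] → max 22
[6, 16, 12, 22, 16] → max 22
[16, 12, 22, 16, 23] → max 23
[12, 22, 16, 23, 23] → max 23
[22, 16, 23, 23, 16] → max 23
[16, 23, 23, 16, 18] → max 23
[23, 23, 16, 18, 17] → max 23
Lowest of these is 15.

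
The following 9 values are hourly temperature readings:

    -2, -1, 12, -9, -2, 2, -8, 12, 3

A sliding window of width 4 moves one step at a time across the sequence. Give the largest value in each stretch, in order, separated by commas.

12, 12, 12, 2, 12, 12

-2 -1 12 -9 → max 12
-1 12 -9 -2 → max 12
12 -9 -2 2 → max 12
-9 -2 2 -8 → max 2
-2 2 -8 12 → max 12
2 -8 12 3 → max 12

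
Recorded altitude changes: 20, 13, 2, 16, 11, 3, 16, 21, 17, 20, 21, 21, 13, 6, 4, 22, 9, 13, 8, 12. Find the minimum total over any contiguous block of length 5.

45

20 13 2 16 11 → sum 62
13 2 16 11 3 → sum 45
2 16 11 3 16 → sum 48
16 11 3 16 21 → sum 67
11 3 16 21 17 → sum 68
3 16 21 17 20 → sum 77
16 21 17 20 21 → sum 95
21 17 20 21 21 → sum 100
17 20 21 21 13 → sum 92
20 21 21 13 6 → sum 81
21 21 13 6 4 → sum 65
21 13 6 4 22 → sum 66
13 6 4 22 9 → sum 54
6 4 22 9 13 → sum 54
4 22 9 13 8 → sum 56
22 9 13 8 12 → sum 64
Minimum of these is 45.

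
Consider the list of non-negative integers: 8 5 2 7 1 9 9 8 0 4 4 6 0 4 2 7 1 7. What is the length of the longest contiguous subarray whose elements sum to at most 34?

9

add 8: [8] sum 8, len 1
add 5: [8, 5] sum 13, len 2
add 2: [8, 5, 2] sum 15, len 3
add 7: [8, 5, 2, 7] sum 22, len 4
add 1: [8, 5, 2, 7, 1] sum 23, len 5
add 9: [8, 5, 2, 7, 1, 9] sum 32, len 6
add 9: [5, 2, 7, 1, 9, 9] sum 33, len 6
add 8: [7, 1, 9, 9, 8] sum 34, len 5
add 0: [7, 1, 9, 9, 8, 0] sum 34, len 6
add 4: [1, 9, 9, 8, 0, 4] sum 31, len 6
add 4: [9, 9, 8, 0, 4, 4] sum 34, len 6
add 6: [9, 8, 0, 4, 4, 6] sum 31, len 6
add 0: [9, 8, 0, 4, 4, 6, 0] sum 31, len 7
add 4: [8, 0, 4, 4, 6, 0, 4] sum 26, len 7
add 2: [8, 0, 4, 4, 6, 0, 4, 2] sum 28, len 8
add 7: [0, 4, 4, 6, 0, 4, 2, 7] sum 27, len 8
add 1: [0, 4, 4, 6, 0, 4, 2, 7, 1] sum 28, len 9
add 7: [4, 6, 0, 4, 2, 7, 1, 7] sum 31, len 8
Longest length seen: 9.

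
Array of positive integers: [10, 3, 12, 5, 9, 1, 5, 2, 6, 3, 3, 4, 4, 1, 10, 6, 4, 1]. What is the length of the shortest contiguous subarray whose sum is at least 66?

add 10: running sum 10 < 66
add 3: running sum 13 < 66
add 12: running sum 25 < 66
add 5: running sum 30 < 66
add 9: running sum 39 < 66
add 1: running sum 40 < 66
add 5: running sum 45 < 66
add 2: running sum 47 < 66
add 6: running sum 53 < 66
add 3: running sum 56 < 66
add 3: running sum 59 < 66
add 4: running sum 63 < 66
end 12: [10, 3, 12, 5, 9, 1, 5, 2, 6, 3, 3, 4, 4] sum 67, len 13
end 13: [10, 3, 12, 5, 9, 1, 5, 2, 6, 3, 3, 4, 4, 1] sum 68, len 14
end 14: [3, 12, 5, 9, 1, 5, 2, 6, 3, 3, 4, 4, 1, 10] sum 68, len 14
end 15: [12, 5, 9, 1, 5, 2, 6, 3, 3, 4, 4, 1, 10, 6] sum 71, len 14
end 16: [12, 5, 9, 1, 5, 2, 6, 3, 3, 4, 4, 1, 10, 6, 4] sum 75, len 15
end 17: [12, 5, 9, 1, 5, 2, 6, 3, 3, 4, 4, 1, 10, 6, 4, 1] sum 76, len 16
Shortest qualifying length: 13.

13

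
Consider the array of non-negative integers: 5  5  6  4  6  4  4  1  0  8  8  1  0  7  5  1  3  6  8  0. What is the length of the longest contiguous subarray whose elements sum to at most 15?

Extend to the right; shrink from the left whenever the sum exceeds 15:
[5] sum 5 len 1
[5, 5] sum 10 len 2
[5, 6] sum 11 len 2
[5, 6, 4] sum 15 len 3
[4, 6] sum 10 len 2
[4, 6, 4] sum 14 len 3
[6, 4, 4] sum 14 len 3
[6, 4, 4, 1] sum 15 len 4
[6, 4, 4, 1, 0] sum 15 len 5
[4, 1, 0, 8] sum 13 len 4
[8] sum 8 len 1
[8, 1] sum 9 len 2
[8, 1, 0] sum 9 len 3
[1, 0, 7] sum 8 len 3
[1, 0, 7, 5] sum 13 len 4
[1, 0, 7, 5, 1] sum 14 len 5
[5, 1, 3] sum 9 len 3
[5, 1, 3, 6] sum 15 len 4
[6, 8] sum 14 len 2
[6, 8, 0] sum 14 len 3
Longest length seen: 5.

5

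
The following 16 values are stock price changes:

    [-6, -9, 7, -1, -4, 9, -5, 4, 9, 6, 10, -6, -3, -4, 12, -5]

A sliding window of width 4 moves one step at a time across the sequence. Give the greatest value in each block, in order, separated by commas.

-6 -9 7 -1 → max 7
-9 7 -1 -4 → max 7
7 -1 -4 9 → max 9
-1 -4 9 -5 → max 9
-4 9 -5 4 → max 9
9 -5 4 9 → max 9
-5 4 9 6 → max 9
4 9 6 10 → max 10
9 6 10 -6 → max 10
6 10 -6 -3 → max 10
10 -6 -3 -4 → max 10
-6 -3 -4 12 → max 12
-3 -4 12 -5 → max 12

7, 7, 9, 9, 9, 9, 9, 10, 10, 10, 10, 12, 12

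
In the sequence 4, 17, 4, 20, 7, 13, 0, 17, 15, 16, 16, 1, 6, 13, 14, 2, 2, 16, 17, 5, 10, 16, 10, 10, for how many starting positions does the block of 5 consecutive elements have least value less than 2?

(4, 17, 4, 20, 7) → min 4
(17, 4, 20, 7, 13) → min 4
(4, 20, 7, 13, 0) → min 0  < 2 ✓
(20, 7, 13, 0, 17) → min 0  < 2 ✓
(7, 13, 0, 17, 15) → min 0  < 2 ✓
(13, 0, 17, 15, 16) → min 0  < 2 ✓
(0, 17, 15, 16, 16) → min 0  < 2 ✓
(17, 15, 16, 16, 1) → min 1  < 2 ✓
(15, 16, 16, 1, 6) → min 1  < 2 ✓
(16, 16, 1, 6, 13) → min 1  < 2 ✓
(16, 1, 6, 13, 14) → min 1  < 2 ✓
(1, 6, 13, 14, 2) → min 1  < 2 ✓
(6, 13, 14, 2, 2) → min 2
(13, 14, 2, 2, 16) → min 2
(14, 2, 2, 16, 17) → min 2
(2, 2, 16, 17, 5) → min 2
(2, 16, 17, 5, 10) → min 2
(16, 17, 5, 10, 16) → min 5
(17, 5, 10, 16, 10) → min 5
(5, 10, 16, 10, 10) → min 5
10 windows satisfy the condition.

10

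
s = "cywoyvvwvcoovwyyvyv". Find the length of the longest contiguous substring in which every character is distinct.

[c] len 1
[c, y] len 2
[c, y, w] len 3
[c, y, w, o] len 4
[w, o, y] len 3
[w, o, y, v] len 4
[v] len 1
[v, w] len 2
[w, v] len 2
[w, v, c] len 3
[w, v, c, o] len 4
[o] len 1
[o, v] len 2
[o, v, w] len 3
[o, v, w, y] len 4
[y] len 1
[y, v] len 2
[v, y] len 2
[y, v] len 2
Longest all-distinct length: 4.

4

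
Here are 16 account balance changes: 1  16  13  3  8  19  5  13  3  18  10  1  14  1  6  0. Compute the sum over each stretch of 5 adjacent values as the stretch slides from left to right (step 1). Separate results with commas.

41, 59, 48, 48, 48, 58, 49, 45, 46, 44, 32, 22

(1, 16, 13, 3, 8) → sum 41
(16, 13, 3, 8, 19) → sum 59
(13, 3, 8, 19, 5) → sum 48
(3, 8, 19, 5, 13) → sum 48
(8, 19, 5, 13, 3) → sum 48
(19, 5, 13, 3, 18) → sum 58
(5, 13, 3, 18, 10) → sum 49
(13, 3, 18, 10, 1) → sum 45
(3, 18, 10, 1, 14) → sum 46
(18, 10, 1, 14, 1) → sum 44
(10, 1, 14, 1, 6) → sum 32
(1, 14, 1, 6, 0) → sum 22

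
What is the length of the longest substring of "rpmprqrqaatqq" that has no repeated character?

add r: [r] len 1
add p: [r, p] len 2
add m: [r, p, m] len 3
add p (repeat p, move left end past it): [m, p] len 2
add r: [m, p, r] len 3
add q: [m, p, r, q] len 4
add r (repeat r, move left end past it): [q, r] len 2
add q (repeat q, move left end past it): [r, q] len 2
add a: [r, q, a] len 3
add a (repeat a, move left end past it): [a] len 1
add t: [a, t] len 2
add q: [a, t, q] len 3
add q (repeat q, move left end past it): [q] len 1
Longest all-distinct length: 4.

4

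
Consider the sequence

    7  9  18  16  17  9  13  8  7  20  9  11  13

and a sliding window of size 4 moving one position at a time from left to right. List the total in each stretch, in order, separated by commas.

50, 60, 60, 55, 47, 37, 48, 44, 47, 53

[7, 9, 18, 16] → sum 50
[9, 18, 16, 17] → sum 60
[18, 16, 17, 9] → sum 60
[16, 17, 9, 13] → sum 55
[17, 9, 13, 8] → sum 47
[9, 13, 8, 7] → sum 37
[13, 8, 7, 20] → sum 48
[8, 7, 20, 9] → sum 44
[7, 20, 9, 11] → sum 47
[20, 9, 11, 13] → sum 53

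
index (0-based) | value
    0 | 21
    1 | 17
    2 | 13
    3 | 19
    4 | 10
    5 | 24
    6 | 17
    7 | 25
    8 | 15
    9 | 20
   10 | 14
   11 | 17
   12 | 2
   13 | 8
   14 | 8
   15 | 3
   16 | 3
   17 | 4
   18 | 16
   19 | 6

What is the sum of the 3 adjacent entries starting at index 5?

66

Elements at indices 5..7: 24, 17, 25
sum(24, 17, 25) = 66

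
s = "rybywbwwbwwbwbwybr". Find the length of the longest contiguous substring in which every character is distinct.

4

add r: [r] len 1
add y: [r, y] len 2
add b: [r, y, b] len 3
add y (repeat y, move left end past it): [b, y] len 2
add w: [b, y, w] len 3
add b (repeat b, move left end past it): [y, w, b] len 3
add w (repeat w, move left end past it): [b, w] len 2
add w (repeat w, move left end past it): [w] len 1
add b: [w, b] len 2
add w (repeat w, move left end past it): [b, w] len 2
add w (repeat w, move left end past it): [w] len 1
add b: [w, b] len 2
add w (repeat w, move left end past it): [b, w] len 2
add b (repeat b, move left end past it): [w, b] len 2
add w (repeat w, move left end past it): [b, w] len 2
add y: [b, w, y] len 3
add b (repeat b, move left end past it): [w, y, b] len 3
add r: [w, y, b, r] len 4
Longest all-distinct length: 4.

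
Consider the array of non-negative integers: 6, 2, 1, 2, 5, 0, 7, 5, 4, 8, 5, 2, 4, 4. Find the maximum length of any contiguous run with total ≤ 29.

[6] sum 6 len 1
[6, 2] sum 8 len 2
[6, 2, 1] sum 9 len 3
[6, 2, 1, 2] sum 11 len 4
[6, 2, 1, 2, 5] sum 16 len 5
[6, 2, 1, 2, 5, 0] sum 16 len 6
[6, 2, 1, 2, 5, 0, 7] sum 23 len 7
[6, 2, 1, 2, 5, 0, 7, 5] sum 28 len 8
[2, 1, 2, 5, 0, 7, 5, 4] sum 26 len 8
[5, 0, 7, 5, 4, 8] sum 29 len 6
[0, 7, 5, 4, 8, 5] sum 29 len 6
[5, 4, 8, 5, 2] sum 24 len 5
[5, 4, 8, 5, 2, 4] sum 28 len 6
[4, 8, 5, 2, 4, 4] sum 27 len 6
Longest length seen: 8.

8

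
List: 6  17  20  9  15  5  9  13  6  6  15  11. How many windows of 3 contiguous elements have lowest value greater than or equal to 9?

2

(6, 17, 20) → min 6
(17, 20, 9) → min 9  ≥ 9 ✓
(20, 9, 15) → min 9  ≥ 9 ✓
(9, 15, 5) → min 5
(15, 5, 9) → min 5
(5, 9, 13) → min 5
(9, 13, 6) → min 6
(13, 6, 6) → min 6
(6, 6, 15) → min 6
(6, 15, 11) → min 6
2 windows satisfy the condition.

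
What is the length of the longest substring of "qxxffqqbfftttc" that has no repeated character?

[q] len 1
[q, x] len 2
[x] len 1
[x, f] len 2
[f] len 1
[f, q] len 2
[q] len 1
[q, b] len 2
[q, b, f] len 3
[f] len 1
[f, t] len 2
[t] len 1
[t] len 1
[t, c] len 2
Longest all-distinct length: 3.

3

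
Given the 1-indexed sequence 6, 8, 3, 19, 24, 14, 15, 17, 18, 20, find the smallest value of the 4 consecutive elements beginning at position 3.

3

Elements at indices 3..6: 3, 19, 24, 14
min(3, 19, 24, 14) = 3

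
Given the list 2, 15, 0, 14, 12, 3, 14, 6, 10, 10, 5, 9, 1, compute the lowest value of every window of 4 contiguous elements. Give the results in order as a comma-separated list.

0, 0, 0, 3, 3, 3, 6, 5, 5, 1

2 15 0 14 → min 0
15 0 14 12 → min 0
0 14 12 3 → min 0
14 12 3 14 → min 3
12 3 14 6 → min 3
3 14 6 10 → min 3
14 6 10 10 → min 6
6 10 10 5 → min 5
10 10 5 9 → min 5
10 5 9 1 → min 1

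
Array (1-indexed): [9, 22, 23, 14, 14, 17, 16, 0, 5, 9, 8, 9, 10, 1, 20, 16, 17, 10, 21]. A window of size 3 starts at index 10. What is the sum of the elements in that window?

26

Elements at indices 10..12: 9, 8, 9
sum(9, 8, 9) = 26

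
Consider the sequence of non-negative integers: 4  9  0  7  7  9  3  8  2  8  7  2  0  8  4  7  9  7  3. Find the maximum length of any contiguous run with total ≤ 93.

[4] sum 4 len 1
[4, 9] sum 13 len 2
[4, 9, 0] sum 13 len 3
[4, 9, 0, 7] sum 20 len 4
[4, 9, 0, 7, 7] sum 27 len 5
[4, 9, 0, 7, 7, 9] sum 36 len 6
[4, 9, 0, 7, 7, 9, 3] sum 39 len 7
[4, 9, 0, 7, 7, 9, 3, 8] sum 47 len 8
[4, 9, 0, 7, 7, 9, 3, 8, 2] sum 49 len 9
[4, 9, 0, 7, 7, 9, 3, 8, 2, 8] sum 57 len 10
[4, 9, 0, 7, 7, 9, 3, 8, 2, 8, 7] sum 64 len 11
[4, 9, 0, 7, 7, 9, 3, 8, 2, 8, 7, 2] sum 66 len 12
[4, 9, 0, 7, 7, 9, 3, 8, 2, 8, 7, 2, 0] sum 66 len 13
[4, 9, 0, 7, 7, 9, 3, 8, 2, 8, 7, 2, 0, 8] sum 74 len 14
[4, 9, 0, 7, 7, 9, 3, 8, 2, 8, 7, 2, 0, 8, 4] sum 78 len 15
[4, 9, 0, 7, 7, 9, 3, 8, 2, 8, 7, 2, 0, 8, 4, 7] sum 85 len 16
[9, 0, 7, 7, 9, 3, 8, 2, 8, 7, 2, 0, 8, 4, 7, 9] sum 90 len 16
[0, 7, 7, 9, 3, 8, 2, 8, 7, 2, 0, 8, 4, 7, 9, 7] sum 88 len 16
[0, 7, 7, 9, 3, 8, 2, 8, 7, 2, 0, 8, 4, 7, 9, 7, 3] sum 91 len 17
Longest length seen: 17.

17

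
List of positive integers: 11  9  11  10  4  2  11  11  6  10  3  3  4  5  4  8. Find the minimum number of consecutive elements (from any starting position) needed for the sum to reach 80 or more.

add 11: running sum 11 < 80
add 9: running sum 20 < 80
add 11: running sum 31 < 80
add 10: running sum 41 < 80
add 4: running sum 45 < 80
add 2: running sum 47 < 80
add 11: running sum 58 < 80
add 11: running sum 69 < 80
add 6: running sum 75 < 80
end 9: [11, 9, 11, 10, 4, 2, 11, 11, 6, 10] sum 85, len 10
end 10: [11, 9, 11, 10, 4, 2, 11, 11, 6, 10, 3] sum 88, len 11
end 11: [9, 11, 10, 4, 2, 11, 11, 6, 10, 3, 3] sum 80, len 11
end 12: [9, 11, 10, 4, 2, 11, 11, 6, 10, 3, 3, 4] sum 84, len 12
end 13: [11, 10, 4, 2, 11, 11, 6, 10, 3, 3, 4, 5] sum 80, len 12
end 14: [11, 10, 4, 2, 11, 11, 6, 10, 3, 3, 4, 5, 4] sum 84, len 13
end 15: [10, 4, 2, 11, 11, 6, 10, 3, 3, 4, 5, 4, 8] sum 81, len 13
Shortest qualifying length: 10.

10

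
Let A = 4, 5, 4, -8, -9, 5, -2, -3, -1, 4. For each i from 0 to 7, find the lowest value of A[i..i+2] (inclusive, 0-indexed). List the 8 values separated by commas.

4, -8, -9, -9, -9, -3, -3, -3

4 5 4 → min 4
5 4 -8 → min -8
4 -8 -9 → min -9
-8 -9 5 → min -9
-9 5 -2 → min -9
5 -2 -3 → min -3
-2 -3 -1 → min -3
-3 -1 4 → min -3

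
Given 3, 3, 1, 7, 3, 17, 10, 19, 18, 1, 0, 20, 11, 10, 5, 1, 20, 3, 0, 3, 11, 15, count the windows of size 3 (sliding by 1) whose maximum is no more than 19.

14

[3, 3, 1] → max 3  ≤ 19 ✓
[3, 1, 7] → max 7  ≤ 19 ✓
[1, 7, 3] → max 7  ≤ 19 ✓
[7, 3, 17] → max 17  ≤ 19 ✓
[3, 17, 10] → max 17  ≤ 19 ✓
[17, 10, 19] → max 19  ≤ 19 ✓
[10, 19, 18] → max 19  ≤ 19 ✓
[19, 18, 1] → max 19  ≤ 19 ✓
[18, 1, 0] → max 18  ≤ 19 ✓
[1, 0, 20] → max 20
[0, 20, 11] → max 20
[20, 11, 10] → max 20
[11, 10, 5] → max 11  ≤ 19 ✓
[10, 5, 1] → max 10  ≤ 19 ✓
[5, 1, 20] → max 20
[1, 20, 3] → max 20
[20, 3, 0] → max 20
[3, 0, 3] → max 3  ≤ 19 ✓
[0, 3, 11] → max 11  ≤ 19 ✓
[3, 11, 15] → max 15  ≤ 19 ✓
14 windows satisfy the condition.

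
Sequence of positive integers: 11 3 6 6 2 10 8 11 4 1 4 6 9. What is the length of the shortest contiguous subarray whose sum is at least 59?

9

Extend right; whenever the sum reaches 59, record the length and shrink from the left:
add 11: running sum 11 < 59
add 3: running sum 14 < 59
add 6: running sum 20 < 59
add 6: running sum 26 < 59
add 2: running sum 28 < 59
add 10: running sum 38 < 59
add 8: running sum 46 < 59
add 11: running sum 57 < 59
add 4: shortest ending here [11, 3, 6, 6, 2, 10, 8, 11, 4] sum 61, len 9
add 1: shortest ending here [11, 3, 6, 6, 2, 10, 8, 11, 4, 1] sum 62, len 10
add 4: shortest ending here [11, 3, 6, 6, 2, 10, 8, 11, 4, 1, 4] sum 66, len 11
add 6: shortest ending here [3, 6, 6, 2, 10, 8, 11, 4, 1, 4, 6] sum 61, len 11
add 9: shortest ending here [6, 2, 10, 8, 11, 4, 1, 4, 6, 9] sum 61, len 10
Shortest qualifying length: 9.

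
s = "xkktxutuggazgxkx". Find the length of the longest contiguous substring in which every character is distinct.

5

add x: [x] len 1
add k: [x, k] len 2
add k (repeat k, move left end past it): [k] len 1
add t: [k, t] len 2
add x: [k, t, x] len 3
add u: [k, t, x, u] len 4
add t (repeat t, move left end past it): [x, u, t] len 3
add u (repeat u, move left end past it): [t, u] len 2
add g: [t, u, g] len 3
add g (repeat g, move left end past it): [g] len 1
add a: [g, a] len 2
add z: [g, a, z] len 3
add g (repeat g, move left end past it): [a, z, g] len 3
add x: [a, z, g, x] len 4
add k: [a, z, g, x, k] len 5
add x (repeat x, move left end past it): [k, x] len 2
Longest all-distinct length: 5.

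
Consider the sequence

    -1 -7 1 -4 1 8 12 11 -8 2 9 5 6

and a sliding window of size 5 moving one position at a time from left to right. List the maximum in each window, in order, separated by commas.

Sliding a size-5 window across the 13 values:
-1 -7 1 -4 1 → max 1
-7 1 -4 1 8 → max 8
1 -4 1 8 12 → max 12
-4 1 8 12 11 → max 12
1 8 12 11 -8 → max 12
8 12 11 -8 2 → max 12
12 11 -8 2 9 → max 12
11 -8 2 9 5 → max 11
-8 2 9 5 6 → max 9

1, 8, 12, 12, 12, 12, 12, 11, 9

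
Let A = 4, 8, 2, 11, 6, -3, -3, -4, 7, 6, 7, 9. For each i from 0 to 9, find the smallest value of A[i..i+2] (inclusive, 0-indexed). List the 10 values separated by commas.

2, 2, 2, -3, -3, -4, -4, -4, 6, 6

4 8 2 → min 2
8 2 11 → min 2
2 11 6 → min 2
11 6 -3 → min -3
6 -3 -3 → min -3
-3 -3 -4 → min -4
-3 -4 7 → min -4
-4 7 6 → min -4
7 6 7 → min 6
6 7 9 → min 6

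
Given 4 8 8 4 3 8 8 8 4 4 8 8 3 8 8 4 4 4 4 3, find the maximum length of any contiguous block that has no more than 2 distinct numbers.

Extend right; when distinct count exceeds 2, shrink from the left:
add 4: window [4] (1 distinct), len 1
add 8: window [4, 8] (2 distinct), len 2
add 8: window [4, 8, 8] (2 distinct), len 3
add 4: window [4, 8, 8, 4] (2 distinct), len 4
add 3: window [4, 3] (2 distinct), len 2
add 8: window [3, 8] (2 distinct), len 2
add 8: window [3, 8, 8] (2 distinct), len 3
add 8: window [3, 8, 8, 8] (2 distinct), len 4
add 4: window [8, 8, 8, 4] (2 distinct), len 4
add 4: window [8, 8, 8, 4, 4] (2 distinct), len 5
add 8: window [8, 8, 8, 4, 4, 8] (2 distinct), len 6
add 8: window [8, 8, 8, 4, 4, 8, 8] (2 distinct), len 7
add 3: window [8, 8, 3] (2 distinct), len 3
add 8: window [8, 8, 3, 8] (2 distinct), len 4
add 8: window [8, 8, 3, 8, 8] (2 distinct), len 5
add 4: window [8, 8, 4] (2 distinct), len 3
add 4: window [8, 8, 4, 4] (2 distinct), len 4
add 4: window [8, 8, 4, 4, 4] (2 distinct), len 5
add 4: window [8, 8, 4, 4, 4, 4] (2 distinct), len 6
add 3: window [4, 4, 4, 4, 3] (2 distinct), len 5
Longest length with ≤2 distinct: 7.

7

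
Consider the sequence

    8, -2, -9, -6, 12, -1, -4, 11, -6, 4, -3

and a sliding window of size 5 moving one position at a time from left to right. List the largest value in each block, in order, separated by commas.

12, 12, 12, 12, 12, 11, 11

[8, -2, -9, -6, 12] → max 12
[-2, -9, -6, 12, -1] → max 12
[-9, -6, 12, -1, -4] → max 12
[-6, 12, -1, -4, 11] → max 12
[12, -1, -4, 11, -6] → max 12
[-1, -4, 11, -6, 4] → max 11
[-4, 11, -6, 4, -3] → max 11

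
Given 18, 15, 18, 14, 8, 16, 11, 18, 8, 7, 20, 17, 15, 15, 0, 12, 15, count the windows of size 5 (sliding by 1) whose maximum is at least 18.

(18, 15, 18, 14, 8) → max 18  ≥ 18 ✓
(15, 18, 14, 8, 16) → max 18  ≥ 18 ✓
(18, 14, 8, 16, 11) → max 18  ≥ 18 ✓
(14, 8, 16, 11, 18) → max 18  ≥ 18 ✓
(8, 16, 11, 18, 8) → max 18  ≥ 18 ✓
(16, 11, 18, 8, 7) → max 18  ≥ 18 ✓
(11, 18, 8, 7, 20) → max 20  ≥ 18 ✓
(18, 8, 7, 20, 17) → max 20  ≥ 18 ✓
(8, 7, 20, 17, 15) → max 20  ≥ 18 ✓
(7, 20, 17, 15, 15) → max 20  ≥ 18 ✓
(20, 17, 15, 15, 0) → max 20  ≥ 18 ✓
(17, 15, 15, 0, 12) → max 17
(15, 15, 0, 12, 15) → max 15
11 windows satisfy the condition.

11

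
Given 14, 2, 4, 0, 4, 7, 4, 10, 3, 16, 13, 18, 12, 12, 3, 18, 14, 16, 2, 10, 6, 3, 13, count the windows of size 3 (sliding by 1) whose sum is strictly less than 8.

(14, 2, 4) → sum 20
(2, 4, 0) → sum 6  < 8 ✓
(4, 0, 4) → sum 8
(0, 4, 7) → sum 11
(4, 7, 4) → sum 15
(7, 4, 10) → sum 21
(4, 10, 3) → sum 17
(10, 3, 16) → sum 29
(3, 16, 13) → sum 32
(16, 13, 18) → sum 47
(13, 18, 12) → sum 43
(18, 12, 12) → sum 42
(12, 12, 3) → sum 27
(12, 3, 18) → sum 33
(3, 18, 14) → sum 35
(18, 14, 16) → sum 48
(14, 16, 2) → sum 32
(16, 2, 10) → sum 28
(2, 10, 6) → sum 18
(10, 6, 3) → sum 19
(6, 3, 13) → sum 22
1 window satisfy the condition.

1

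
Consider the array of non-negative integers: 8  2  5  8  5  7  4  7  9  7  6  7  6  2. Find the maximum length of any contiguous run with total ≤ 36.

→ 8: sum 8, len 1
→ 2: sum 10, len 2
→ 5: sum 15, len 3
→ 8: sum 23, len 4
→ 5: sum 28, len 5
→ 7: sum 35, len 6
→ 4 (dropped 8): sum 31, len 6
→ 7 (dropped 2): sum 36, len 6
→ 9 (dropped 5, 8): sum 32, len 5
→ 7 (dropped 5): sum 34, len 5
→ 6 (dropped 7): sum 33, len 5
→ 7 (dropped 4): sum 36, len 5
→ 6 (dropped 7): sum 35, len 5
→ 2 (dropped 9): sum 28, len 5
Longest length seen: 6.

6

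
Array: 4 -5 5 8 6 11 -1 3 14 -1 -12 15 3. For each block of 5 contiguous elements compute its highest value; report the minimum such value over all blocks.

4 -5 5 8 6 → max 8
-5 5 8 6 11 → max 11
5 8 6 11 -1 → max 11
8 6 11 -1 3 → max 11
6 11 -1 3 14 → max 14
11 -1 3 14 -1 → max 14
-1 3 14 -1 -12 → max 14
3 14 -1 -12 15 → max 15
14 -1 -12 15 3 → max 15
Minimum of these is 8.

8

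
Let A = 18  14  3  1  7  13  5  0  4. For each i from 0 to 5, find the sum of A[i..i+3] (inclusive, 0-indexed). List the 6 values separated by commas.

36, 25, 24, 26, 25, 22

(18, 14, 3, 1) → sum 36
(14, 3, 1, 7) → sum 25
(3, 1, 7, 13) → sum 24
(1, 7, 13, 5) → sum 26
(7, 13, 5, 0) → sum 25
(13, 5, 0, 4) → sum 22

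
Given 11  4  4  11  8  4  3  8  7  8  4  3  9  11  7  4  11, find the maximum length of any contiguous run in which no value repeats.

6

add 11: [11] len 1
add 4: [11, 4] len 2
add 4 (repeat 4, move left end past it): [4] len 1
add 11: [4, 11] len 2
add 8: [4, 11, 8] len 3
add 4 (repeat 4, move left end past it): [11, 8, 4] len 3
add 3: [11, 8, 4, 3] len 4
add 8 (repeat 8, move left end past it): [4, 3, 8] len 3
add 7: [4, 3, 8, 7] len 4
add 8 (repeat 8, move left end past it): [7, 8] len 2
add 4: [7, 8, 4] len 3
add 3: [7, 8, 4, 3] len 4
add 9: [7, 8, 4, 3, 9] len 5
add 11: [7, 8, 4, 3, 9, 11] len 6
add 7 (repeat 7, move left end past it): [8, 4, 3, 9, 11, 7] len 6
add 4 (repeat 4, move left end past it): [3, 9, 11, 7, 4] len 5
add 11 (repeat 11, move left end past it): [7, 4, 11] len 3
Longest all-distinct length: 6.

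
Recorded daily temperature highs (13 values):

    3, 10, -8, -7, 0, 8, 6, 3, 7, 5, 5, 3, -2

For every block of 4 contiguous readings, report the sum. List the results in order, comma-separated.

(3, 10, -8, -7) → sum -2
(10, -8, -7, 0) → sum -5
(-8, -7, 0, 8) → sum -7
(-7, 0, 8, 6) → sum 7
(0, 8, 6, 3) → sum 17
(8, 6, 3, 7) → sum 24
(6, 3, 7, 5) → sum 21
(3, 7, 5, 5) → sum 20
(7, 5, 5, 3) → sum 20
(5, 5, 3, -2) → sum 11

-2, -5, -7, 7, 17, 24, 21, 20, 20, 11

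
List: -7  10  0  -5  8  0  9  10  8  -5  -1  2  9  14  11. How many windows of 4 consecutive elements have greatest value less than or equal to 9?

4

(-7, 10, 0, -5) → max 10
(10, 0, -5, 8) → max 10
(0, -5, 8, 0) → max 8  ≤ 9 ✓
(-5, 8, 0, 9) → max 9  ≤ 9 ✓
(8, 0, 9, 10) → max 10
(0, 9, 10, 8) → max 10
(9, 10, 8, -5) → max 10
(10, 8, -5, -1) → max 10
(8, -5, -1, 2) → max 8  ≤ 9 ✓
(-5, -1, 2, 9) → max 9  ≤ 9 ✓
(-1, 2, 9, 14) → max 14
(2, 9, 14, 11) → max 14
4 windows satisfy the condition.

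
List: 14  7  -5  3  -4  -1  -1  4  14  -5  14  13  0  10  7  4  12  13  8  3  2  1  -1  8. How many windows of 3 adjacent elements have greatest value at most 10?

11

14 7 -5 → max 14
7 -5 3 → max 7  ≤ 10 ✓
-5 3 -4 → max 3  ≤ 10 ✓
3 -4 -1 → max 3  ≤ 10 ✓
-4 -1 -1 → max -1  ≤ 10 ✓
-1 -1 4 → max 4  ≤ 10 ✓
-1 4 14 → max 14
4 14 -5 → max 14
14 -5 14 → max 14
-5 14 13 → max 14
14 13 0 → max 14
13 0 10 → max 13
0 10 7 → max 10  ≤ 10 ✓
10 7 4 → max 10  ≤ 10 ✓
7 4 12 → max 12
4 12 13 → max 13
12 13 8 → max 13
13 8 3 → max 13
8 3 2 → max 8  ≤ 10 ✓
3 2 1 → max 3  ≤ 10 ✓
2 1 -1 → max 2  ≤ 10 ✓
1 -1 8 → max 8  ≤ 10 ✓
11 windows satisfy the condition.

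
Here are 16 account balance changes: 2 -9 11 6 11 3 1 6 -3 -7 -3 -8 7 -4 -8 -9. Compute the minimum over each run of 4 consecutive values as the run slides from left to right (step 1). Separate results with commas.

[2, -9, 11, 6] → min -9
[-9, 11, 6, 11] → min -9
[11, 6, 11, 3] → min 3
[6, 11, 3, 1] → min 1
[11, 3, 1, 6] → min 1
[3, 1, 6, -3] → min -3
[1, 6, -3, -7] → min -7
[6, -3, -7, -3] → min -7
[-3, -7, -3, -8] → min -8
[-7, -3, -8, 7] → min -8
[-3, -8, 7, -4] → min -8
[-8, 7, -4, -8] → min -8
[7, -4, -8, -9] → min -9

-9, -9, 3, 1, 1, -3, -7, -7, -8, -8, -8, -8, -9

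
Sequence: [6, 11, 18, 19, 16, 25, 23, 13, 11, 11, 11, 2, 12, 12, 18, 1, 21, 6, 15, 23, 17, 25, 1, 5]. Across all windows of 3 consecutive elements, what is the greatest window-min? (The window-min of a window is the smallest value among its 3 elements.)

Window mins for each of the 22 positions:
6 11 18 → min 6
11 18 19 → min 11
18 19 16 → min 16
19 16 25 → min 16
16 25 23 → min 16
25 23 13 → min 13
23 13 11 → min 11
13 11 11 → min 11
11 11 11 → min 11
11 11 2 → min 2
11 2 12 → min 2
2 12 12 → min 2
12 12 18 → min 12
12 18 1 → min 1
18 1 21 → min 1
1 21 6 → min 1
21 6 15 → min 6
6 15 23 → min 6
15 23 17 → min 15
23 17 25 → min 17
17 25 1 → min 1
25 1 5 → min 1
Greatest of these is 17.

17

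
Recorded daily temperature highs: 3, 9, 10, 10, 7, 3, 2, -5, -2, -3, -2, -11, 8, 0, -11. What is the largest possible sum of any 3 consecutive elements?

Each size-3 window and its sum:
(3, 9, 10) → sum 22
(9, 10, 10) → sum 29
(10, 10, 7) → sum 27
(10, 7, 3) → sum 20
(7, 3, 2) → sum 12
(3, 2, -5) → sum 0
(2, -5, -2) → sum -5
(-5, -2, -3) → sum -10
(-2, -3, -2) → sum -7
(-3, -2, -11) → sum -16
(-2, -11, 8) → sum -5
(-11, 8, 0) → sum -3
(8, 0, -11) → sum -3
Largest of these is 29.

29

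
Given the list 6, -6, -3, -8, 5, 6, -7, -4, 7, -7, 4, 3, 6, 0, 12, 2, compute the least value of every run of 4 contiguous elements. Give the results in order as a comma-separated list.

-8, -8, -8, -8, -7, -7, -7, -7, -7, -7, 0, 0, 0

6 -6 -3 -8 → min -8
-6 -3 -8 5 → min -8
-3 -8 5 6 → min -8
-8 5 6 -7 → min -8
5 6 -7 -4 → min -7
6 -7 -4 7 → min -7
-7 -4 7 -7 → min -7
-4 7 -7 4 → min -7
7 -7 4 3 → min -7
-7 4 3 6 → min -7
4 3 6 0 → min 0
3 6 0 12 → min 0
6 0 12 2 → min 0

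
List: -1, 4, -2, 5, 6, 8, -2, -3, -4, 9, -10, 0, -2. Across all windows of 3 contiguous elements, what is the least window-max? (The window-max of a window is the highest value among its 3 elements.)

Window maxs for each of the 11 positions:
[-1, 4, -2] → max 4
[4, -2, 5] → max 5
[-2, 5, 6] → max 6
[5, 6, 8] → max 8
[6, 8, -2] → max 8
[8, -2, -3] → max 8
[-2, -3, -4] → max -2
[-3, -4, 9] → max 9
[-4, 9, -10] → max 9
[9, -10, 0] → max 9
[-10, 0, -2] → max 0
Least of these is -2.

-2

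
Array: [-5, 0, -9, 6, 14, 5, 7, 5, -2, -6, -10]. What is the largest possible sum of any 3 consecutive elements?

26

[-5, 0, -9] → sum -14
[0, -9, 6] → sum -3
[-9, 6, 14] → sum 11
[6, 14, 5] → sum 25
[14, 5, 7] → sum 26
[5, 7, 5] → sum 17
[7, 5, -2] → sum 10
[5, -2, -6] → sum -3
[-2, -6, -10] → sum -18
Largest of these is 26.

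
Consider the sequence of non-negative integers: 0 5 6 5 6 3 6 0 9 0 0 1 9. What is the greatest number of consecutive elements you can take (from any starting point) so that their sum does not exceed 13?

Extend to the right; shrink from the left whenever the sum exceeds 13:
[0] sum 0 len 1
[0, 5] sum 5 len 2
[0, 5, 6] sum 11 len 3
[6, 5] sum 11 len 2
[5, 6] sum 11 len 2
[6, 3] sum 9 len 2
[3, 6] sum 9 len 2
[3, 6, 0] sum 9 len 3
[0, 9] sum 9 len 2
[0, 9, 0] sum 9 len 3
[0, 9, 0, 0] sum 9 len 4
[0, 9, 0, 0, 1] sum 10 len 5
[0, 0, 1, 9] sum 10 len 4
Longest length seen: 5.

5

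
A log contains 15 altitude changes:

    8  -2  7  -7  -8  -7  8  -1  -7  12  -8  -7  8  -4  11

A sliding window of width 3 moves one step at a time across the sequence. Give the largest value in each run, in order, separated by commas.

8, 7, 7, -7, 8, 8, 8, 12, 12, 12, 8, 8, 11

Sliding a size-3 window across the 15 values:
[8, -2, 7] → max 8
[-2, 7, -7] → max 7
[7, -7, -8] → max 7
[-7, -8, -7] → max -7
[-8, -7, 8] → max 8
[-7, 8, -1] → max 8
[8, -1, -7] → max 8
[-1, -7, 12] → max 12
[-7, 12, -8] → max 12
[12, -8, -7] → max 12
[-8, -7, 8] → max 8
[-7, 8, -4] → max 8
[8, -4, 11] → max 11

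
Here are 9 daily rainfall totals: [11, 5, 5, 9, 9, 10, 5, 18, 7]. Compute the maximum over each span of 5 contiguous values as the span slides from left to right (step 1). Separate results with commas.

(11, 5, 5, 9, 9) → max 11
(5, 5, 9, 9, 10) → max 10
(5, 9, 9, 10, 5) → max 10
(9, 9, 10, 5, 18) → max 18
(9, 10, 5, 18, 7) → max 18

11, 10, 10, 18, 18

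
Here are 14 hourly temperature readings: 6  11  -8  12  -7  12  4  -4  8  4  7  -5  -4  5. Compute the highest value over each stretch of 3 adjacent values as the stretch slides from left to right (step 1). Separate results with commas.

11, 12, 12, 12, 12, 12, 8, 8, 8, 7, 7, 5

Sliding a size-3 window across the 14 values:
[6, 11, -8] → max 11
[11, -8, 12] → max 12
[-8, 12, -7] → max 12
[12, -7, 12] → max 12
[-7, 12, 4] → max 12
[12, 4, -4] → max 12
[4, -4, 8] → max 8
[-4, 8, 4] → max 8
[8, 4, 7] → max 8
[4, 7, -5] → max 7
[7, -5, -4] → max 7
[-5, -4, 5] → max 5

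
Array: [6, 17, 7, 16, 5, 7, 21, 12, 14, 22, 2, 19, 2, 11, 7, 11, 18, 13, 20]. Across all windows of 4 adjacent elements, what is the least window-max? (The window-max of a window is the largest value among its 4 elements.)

Each size-4 window and its max:
[6, 17, 7, 16] → max 17
[17, 7, 16, 5] → max 17
[7, 16, 5, 7] → max 16
[16, 5, 7, 21] → max 21
[5, 7, 21, 12] → max 21
[7, 21, 12, 14] → max 21
[21, 12, 14, 22] → max 22
[12, 14, 22, 2] → max 22
[14, 22, 2, 19] → max 22
[22, 2, 19, 2] → max 22
[2, 19, 2, 11] → max 19
[19, 2, 11, 7] → max 19
[2, 11, 7, 11] → max 11
[11, 7, 11, 18] → max 18
[7, 11, 18, 13] → max 18
[11, 18, 13, 20] → max 20
Least of these is 11.

11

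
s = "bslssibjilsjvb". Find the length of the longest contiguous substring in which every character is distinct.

6

add b: [b] len 1
add s: [b, s] len 2
add l: [b, s, l] len 3
add s (repeat s, move left end past it): [l, s] len 2
add s (repeat s, move left end past it): [s] len 1
add i: [s, i] len 2
add b: [s, i, b] len 3
add j: [s, i, b, j] len 4
add i (repeat i, move left end past it): [b, j, i] len 3
add l: [b, j, i, l] len 4
add s: [b, j, i, l, s] len 5
add j (repeat j, move left end past it): [i, l, s, j] len 4
add v: [i, l, s, j, v] len 5
add b: [i, l, s, j, v, b] len 6
Longest all-distinct length: 6.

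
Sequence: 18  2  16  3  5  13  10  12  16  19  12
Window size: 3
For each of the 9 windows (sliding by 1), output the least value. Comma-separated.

2, 2, 3, 3, 5, 10, 10, 12, 12

(18, 2, 16) → min 2
(2, 16, 3) → min 2
(16, 3, 5) → min 3
(3, 5, 13) → min 3
(5, 13, 10) → min 5
(13, 10, 12) → min 10
(10, 12, 16) → min 10
(12, 16, 19) → min 12
(16, 19, 12) → min 12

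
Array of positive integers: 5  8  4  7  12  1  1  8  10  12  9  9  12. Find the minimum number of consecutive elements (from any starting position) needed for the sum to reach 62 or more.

add 5: running sum 5 < 62
add 8: running sum 13 < 62
add 4: running sum 17 < 62
add 7: running sum 24 < 62
add 12: running sum 36 < 62
add 1: running sum 37 < 62
add 1: running sum 38 < 62
add 8: running sum 46 < 62
add 10: running sum 56 < 62
add 12: shortest ending here [8, 4, 7, 12, 1, 1, 8, 10, 12] sum 63, len 9
add 9: shortest ending here [4, 7, 12, 1, 1, 8, 10, 12, 9] sum 64, len 9
add 9: shortest ending here [12, 1, 1, 8, 10, 12, 9, 9] sum 62, len 8
add 12: shortest ending here [1, 1, 8, 10, 12, 9, 9, 12] sum 62, len 8
Shortest qualifying length: 8.

8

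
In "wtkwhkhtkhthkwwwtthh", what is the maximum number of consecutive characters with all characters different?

4

[w] len 1
[w, t] len 2
[w, t, k] len 3
[t, k, w] len 3
[t, k, w, h] len 4
[w, h, k] len 3
[k, h] len 2
[k, h, t] len 3
[h, t, k] len 3
[t, k, h] len 3
[k, h, t] len 3
[t, h] len 2
[t, h, k] len 3
[t, h, k, w] len 4
[w] len 1
[w] len 1
[w, t] len 2
[t] len 1
[t, h] len 2
[h] len 1
Longest all-distinct length: 4.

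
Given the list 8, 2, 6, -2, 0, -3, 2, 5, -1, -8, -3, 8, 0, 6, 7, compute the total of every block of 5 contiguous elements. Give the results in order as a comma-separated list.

14, 3, 3, 2, 3, -5, -5, 1, -4, 3, 18

Sliding a size-5 window across the 15 values:
[8, 2, 6, -2, 0] → sum 14
[2, 6, -2, 0, -3] → sum 3
[6, -2, 0, -3, 2] → sum 3
[-2, 0, -3, 2, 5] → sum 2
[0, -3, 2, 5, -1] → sum 3
[-3, 2, 5, -1, -8] → sum -5
[2, 5, -1, -8, -3] → sum -5
[5, -1, -8, -3, 8] → sum 1
[-1, -8, -3, 8, 0] → sum -4
[-8, -3, 8, 0, 6] → sum 3
[-3, 8, 0, 6, 7] → sum 18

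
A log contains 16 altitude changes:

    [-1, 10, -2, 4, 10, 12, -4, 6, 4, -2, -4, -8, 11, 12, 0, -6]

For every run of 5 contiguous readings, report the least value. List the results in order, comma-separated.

-1 10 -2 4 10 → min -2
10 -2 4 10 12 → min -2
-2 4 10 12 -4 → min -4
4 10 12 -4 6 → min -4
10 12 -4 6 4 → min -4
12 -4 6 4 -2 → min -4
-4 6 4 -2 -4 → min -4
6 4 -2 -4 -8 → min -8
4 -2 -4 -8 11 → min -8
-2 -4 -8 11 12 → min -8
-4 -8 11 12 0 → min -8
-8 11 12 0 -6 → min -8

-2, -2, -4, -4, -4, -4, -4, -8, -8, -8, -8, -8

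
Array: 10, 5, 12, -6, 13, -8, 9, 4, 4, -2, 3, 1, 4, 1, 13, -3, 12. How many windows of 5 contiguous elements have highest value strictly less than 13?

(10, 5, 12, -6, 13) → max 13
(5, 12, -6, 13, -8) → max 13
(12, -6, 13, -8, 9) → max 13
(-6, 13, -8, 9, 4) → max 13
(13, -8, 9, 4, 4) → max 13
(-8, 9, 4, 4, -2) → max 9  < 13 ✓
(9, 4, 4, -2, 3) → max 9  < 13 ✓
(4, 4, -2, 3, 1) → max 4  < 13 ✓
(4, -2, 3, 1, 4) → max 4  < 13 ✓
(-2, 3, 1, 4, 1) → max 4  < 13 ✓
(3, 1, 4, 1, 13) → max 13
(1, 4, 1, 13, -3) → max 13
(4, 1, 13, -3, 12) → max 13
5 windows satisfy the condition.

5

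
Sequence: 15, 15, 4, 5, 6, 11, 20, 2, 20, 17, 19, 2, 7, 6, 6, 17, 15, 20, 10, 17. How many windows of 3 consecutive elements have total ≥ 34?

10

(15, 15, 4) → sum 34  ≥ 34 ✓
(15, 4, 5) → sum 24
(4, 5, 6) → sum 15
(5, 6, 11) → sum 22
(6, 11, 20) → sum 37  ≥ 34 ✓
(11, 20, 2) → sum 33
(20, 2, 20) → sum 42  ≥ 34 ✓
(2, 20, 17) → sum 39  ≥ 34 ✓
(20, 17, 19) → sum 56  ≥ 34 ✓
(17, 19, 2) → sum 38  ≥ 34 ✓
(19, 2, 7) → sum 28
(2, 7, 6) → sum 15
(7, 6, 6) → sum 19
(6, 6, 17) → sum 29
(6, 17, 15) → sum 38  ≥ 34 ✓
(17, 15, 20) → sum 52  ≥ 34 ✓
(15, 20, 10) → sum 45  ≥ 34 ✓
(20, 10, 17) → sum 47  ≥ 34 ✓
10 windows satisfy the condition.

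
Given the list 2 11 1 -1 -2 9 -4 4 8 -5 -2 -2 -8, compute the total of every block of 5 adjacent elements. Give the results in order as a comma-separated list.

[2, 11, 1, -1, -2] → sum 11
[11, 1, -1, -2, 9] → sum 18
[1, -1, -2, 9, -4] → sum 3
[-1, -2, 9, -4, 4] → sum 6
[-2, 9, -4, 4, 8] → sum 15
[9, -4, 4, 8, -5] → sum 12
[-4, 4, 8, -5, -2] → sum 1
[4, 8, -5, -2, -2] → sum 3
[8, -5, -2, -2, -8] → sum -9

11, 18, 3, 6, 15, 12, 1, 3, -9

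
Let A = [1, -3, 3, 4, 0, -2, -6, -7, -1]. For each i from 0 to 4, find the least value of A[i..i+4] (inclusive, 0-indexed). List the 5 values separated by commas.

1 -3 3 4 0 → min -3
-3 3 4 0 -2 → min -3
3 4 0 -2 -6 → min -6
4 0 -2 -6 -7 → min -7
0 -2 -6 -7 -1 → min -7

-3, -3, -6, -7, -7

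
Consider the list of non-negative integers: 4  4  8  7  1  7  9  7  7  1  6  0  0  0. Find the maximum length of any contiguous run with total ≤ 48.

Extend to the right; shrink from the left whenever the sum exceeds 48:
add 4: [4] sum 4, len 1
add 4: [4, 4] sum 8, len 2
add 8: [4, 4, 8] sum 16, len 3
add 7: [4, 4, 8, 7] sum 23, len 4
add 1: [4, 4, 8, 7, 1] sum 24, len 5
add 7: [4, 4, 8, 7, 1, 7] sum 31, len 6
add 9: [4, 4, 8, 7, 1, 7, 9] sum 40, len 7
add 7: [4, 4, 8, 7, 1, 7, 9, 7] sum 47, len 8
add 7: [8, 7, 1, 7, 9, 7, 7] sum 46, len 7
add 1: [8, 7, 1, 7, 9, 7, 7, 1] sum 47, len 8
add 6: [7, 1, 7, 9, 7, 7, 1, 6] sum 45, len 8
add 0: [7, 1, 7, 9, 7, 7, 1, 6, 0] sum 45, len 9
add 0: [7, 1, 7, 9, 7, 7, 1, 6, 0, 0] sum 45, len 10
add 0: [7, 1, 7, 9, 7, 7, 1, 6, 0, 0, 0] sum 45, len 11
Longest length seen: 11.

11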